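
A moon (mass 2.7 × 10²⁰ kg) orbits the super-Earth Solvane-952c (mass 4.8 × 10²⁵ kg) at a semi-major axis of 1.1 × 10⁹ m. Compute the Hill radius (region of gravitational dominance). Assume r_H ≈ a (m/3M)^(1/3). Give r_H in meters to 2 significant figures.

1.4 × 10⁷ m

r_H ≈ a (m/3M)^(1/3)
    = (1.1 × 10⁹) × (2.7 × 10²⁰ / (3 × 4.8 × 10²⁵))^(1/3)
    = 1.4 × 10⁷ m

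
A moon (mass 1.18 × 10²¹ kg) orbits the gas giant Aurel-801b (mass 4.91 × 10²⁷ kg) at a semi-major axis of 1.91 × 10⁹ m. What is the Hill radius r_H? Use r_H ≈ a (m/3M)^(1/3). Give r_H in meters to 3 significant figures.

8.23 × 10⁶ m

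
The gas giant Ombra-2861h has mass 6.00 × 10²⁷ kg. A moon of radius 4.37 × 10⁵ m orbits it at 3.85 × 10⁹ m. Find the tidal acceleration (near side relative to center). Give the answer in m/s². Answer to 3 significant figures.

6.13 × 10⁻⁶ m/s²

Differencing GM/(d−r)² and GM/d² to first order in r/d gives 2GMr/d³.
Δg = 2GMr/d³
   = 2 × (6.674 × 10⁻¹¹) × (6.00 × 10²⁷) × (4.37 × 10⁵) / (3.85 × 10⁹)³
   = 6.13 × 10⁻⁶ m/s²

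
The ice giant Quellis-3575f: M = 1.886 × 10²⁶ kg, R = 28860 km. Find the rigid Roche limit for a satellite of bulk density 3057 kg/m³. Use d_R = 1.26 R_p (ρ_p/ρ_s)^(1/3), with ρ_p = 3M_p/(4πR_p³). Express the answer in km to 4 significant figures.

30890 km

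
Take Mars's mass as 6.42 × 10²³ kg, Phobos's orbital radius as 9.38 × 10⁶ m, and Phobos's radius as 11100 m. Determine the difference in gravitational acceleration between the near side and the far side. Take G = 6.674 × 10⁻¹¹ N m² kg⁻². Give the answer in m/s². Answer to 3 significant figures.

2.31 × 10⁻³ m/s²

Δg = 4GMr/d³
   = 4 × (6.674 × 10⁻¹¹) × (6.42 × 10²³) × (11100) / (9.38 × 10⁶)³
   = 2.31 × 10⁻³ m/s²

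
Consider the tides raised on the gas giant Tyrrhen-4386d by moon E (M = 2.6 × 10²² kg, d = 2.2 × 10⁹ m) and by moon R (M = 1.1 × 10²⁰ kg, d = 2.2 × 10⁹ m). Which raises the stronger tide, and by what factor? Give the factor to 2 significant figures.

Compare M/d³ for the two perturbers:
Moon E: (2.6 × 10²²) / (2.2 × 10⁹)³ = 2.442 × 10⁻⁶
Moon R: (1.1 × 10²⁰) / (2.2 × 10⁹)³ = 1.033 × 10⁻⁸
Ratio (larger/smaller) = 240

Moon E, by a factor of ≈ 240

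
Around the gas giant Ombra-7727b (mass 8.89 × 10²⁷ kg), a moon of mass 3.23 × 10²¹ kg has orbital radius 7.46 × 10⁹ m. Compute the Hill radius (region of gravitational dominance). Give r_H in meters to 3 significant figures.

r_H ≈ a (m/3M)^(1/3)
    = (7.46 × 10⁹) × (3.23 × 10²¹ / (3 × 8.89 × 10²⁷))^(1/3)
    = 3.69 × 10⁷ m

3.69 × 10⁷ m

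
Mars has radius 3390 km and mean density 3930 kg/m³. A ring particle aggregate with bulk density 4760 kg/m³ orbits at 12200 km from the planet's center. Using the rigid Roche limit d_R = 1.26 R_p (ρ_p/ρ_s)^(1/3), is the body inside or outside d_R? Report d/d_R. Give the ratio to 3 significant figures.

d_R = 1.26 × (3390 km) × (3930/4760)^(1/3) = 4007 km
d/d_R = (12200) / (4007) = 3.04
Since d/d_R > 1, the body is outside the Roche limit.

outside; d/d_R ≈ 3.04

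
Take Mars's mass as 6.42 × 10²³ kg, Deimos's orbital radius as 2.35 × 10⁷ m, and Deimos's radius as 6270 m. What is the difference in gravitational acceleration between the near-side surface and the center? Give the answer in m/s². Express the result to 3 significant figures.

4.14 × 10⁻⁵ m/s²

Differencing GM/(d−r)² and GM/d² to first order in r/d gives 2GMr/d³.
Δg = 2GMr/d³
   = 2 × (6.674 × 10⁻¹¹) × (6.42 × 10²³) × (6270) / (2.35 × 10⁷)³
   = 4.14 × 10⁻⁵ m/s²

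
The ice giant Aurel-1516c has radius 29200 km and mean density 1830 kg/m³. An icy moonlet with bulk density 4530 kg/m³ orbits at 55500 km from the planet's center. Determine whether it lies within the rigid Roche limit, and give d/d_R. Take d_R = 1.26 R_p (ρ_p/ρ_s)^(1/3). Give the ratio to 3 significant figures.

d_R = 1.26 × (29200 km) × (1830/4530)^(1/3) = 27200 km
d/d_R = (55500) / (27200) = 2.04
Since d/d_R > 1, the body is outside the Roche limit.

outside; d/d_R ≈ 2.04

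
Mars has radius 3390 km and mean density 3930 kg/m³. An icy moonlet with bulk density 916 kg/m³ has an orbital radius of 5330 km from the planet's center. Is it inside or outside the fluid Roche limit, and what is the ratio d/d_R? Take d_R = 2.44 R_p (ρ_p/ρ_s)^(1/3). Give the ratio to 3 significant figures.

inside; d/d_R ≈ 0.397

d_R = 2.44 × (3390 km) × (3930/916)^(1/3) = 13440 km
d/d_R = (5330) / (13440) = 0.397
Since d/d_R < 1, the body is inside the Roche limit.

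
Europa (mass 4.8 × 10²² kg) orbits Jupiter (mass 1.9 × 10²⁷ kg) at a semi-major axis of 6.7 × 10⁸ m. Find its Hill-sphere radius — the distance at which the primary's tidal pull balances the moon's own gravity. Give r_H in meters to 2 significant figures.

r_H ≈ a (m/3M)^(1/3)
    = (6.7 × 10⁸) × (4.8 × 10²² / (3 × 1.9 × 10²⁷))^(1/3)
    = 1.4 × 10⁷ m

1.4 × 10⁷ m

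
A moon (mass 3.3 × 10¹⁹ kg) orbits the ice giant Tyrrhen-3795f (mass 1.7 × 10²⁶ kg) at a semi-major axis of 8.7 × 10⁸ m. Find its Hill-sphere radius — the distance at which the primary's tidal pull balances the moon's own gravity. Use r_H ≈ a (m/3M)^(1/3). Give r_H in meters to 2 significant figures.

r_H ≈ a (m/3M)^(1/3)
    = (8.7 × 10⁸) × (3.3 × 10¹⁹ / (3 × 1.7 × 10²⁶))^(1/3)
    = 3.5 × 10⁶ m

3.5 × 10⁶ m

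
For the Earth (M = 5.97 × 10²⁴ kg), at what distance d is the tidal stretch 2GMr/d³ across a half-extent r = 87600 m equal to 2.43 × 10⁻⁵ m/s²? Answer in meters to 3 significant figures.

2GMr/d³ = a_tidal  ⇒  d = (2GMr / a_tidal)^(1/3)
d = (2 × 6.674×10⁻¹¹ × (5.97 × 10²⁴) × (87600) / (2.43 × 10⁻⁵))^(1/3)
  = 1.42 × 10⁸ m

1.42 × 10⁸ m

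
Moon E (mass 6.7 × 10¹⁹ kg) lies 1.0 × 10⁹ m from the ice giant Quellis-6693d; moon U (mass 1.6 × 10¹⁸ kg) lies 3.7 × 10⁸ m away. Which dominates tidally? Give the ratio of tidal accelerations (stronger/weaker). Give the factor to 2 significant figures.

Moon E, by a factor of ≈ 2.1

The tide-raising term goes as M/d³ (the gradient of a 1/d² field).
Moon E: (6.7 × 10¹⁹) / (1.0 × 10⁹)³ = 6.700 × 10⁻⁸
Moon U: (1.6 × 10¹⁸) / (3.7 × 10⁸)³ = 3.159 × 10⁻⁸
Ratio (larger/smaller) = 2.1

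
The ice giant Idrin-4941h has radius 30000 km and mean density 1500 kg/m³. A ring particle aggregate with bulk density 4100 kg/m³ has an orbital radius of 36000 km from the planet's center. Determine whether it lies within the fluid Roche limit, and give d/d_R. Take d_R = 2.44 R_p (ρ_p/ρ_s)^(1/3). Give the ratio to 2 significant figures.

inside; d/d_R ≈ 0.69

d_R = 2.44 × (30000 km) × (1500/4100)^(1/3) = 52350 km
d/d_R = (36000) / (52350) = 0.69
Since d/d_R < 1, the body is inside the Roche limit.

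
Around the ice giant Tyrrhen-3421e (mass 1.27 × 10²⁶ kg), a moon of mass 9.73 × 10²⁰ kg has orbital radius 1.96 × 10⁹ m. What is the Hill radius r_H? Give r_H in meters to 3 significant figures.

2.68 × 10⁷ m

r_H ≈ a (m/3M)^(1/3)
    = (1.96 × 10⁹) × (9.73 × 10²⁰ / (3 × 1.27 × 10²⁶))^(1/3)
    = 2.68 × 10⁷ m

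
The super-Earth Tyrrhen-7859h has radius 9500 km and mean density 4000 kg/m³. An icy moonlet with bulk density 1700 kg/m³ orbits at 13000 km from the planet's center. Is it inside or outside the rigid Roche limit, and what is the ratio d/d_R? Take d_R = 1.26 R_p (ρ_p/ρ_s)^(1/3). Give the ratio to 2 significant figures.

d_R = 1.26 × (9500 km) × (4000/1700)^(1/3) = 15920 km
d/d_R = (13000) / (15920) = 0.82
Since d/d_R < 1, the body is inside the Roche limit.

inside; d/d_R ≈ 0.82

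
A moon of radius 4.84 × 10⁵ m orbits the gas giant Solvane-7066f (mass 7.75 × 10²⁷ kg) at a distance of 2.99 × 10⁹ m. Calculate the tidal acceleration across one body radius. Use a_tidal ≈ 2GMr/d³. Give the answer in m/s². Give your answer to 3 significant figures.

a_tidal = 2GMr/d³
        = 2 × (6.674 × 10⁻¹¹) × (7.75 × 10²⁷) × (4.84 × 10⁵) / (2.99 × 10⁹)³
        = 1.87 × 10⁻⁵ m/s²

1.87 × 10⁻⁵ m/s²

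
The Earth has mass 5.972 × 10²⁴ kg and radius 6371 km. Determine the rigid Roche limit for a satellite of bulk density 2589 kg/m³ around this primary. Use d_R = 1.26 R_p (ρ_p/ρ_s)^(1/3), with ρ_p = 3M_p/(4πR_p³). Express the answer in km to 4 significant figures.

10330 km

ρ_p = 3M_p/(4πR_p³) = 3 × (5.972 × 10²⁴) / (4π × (6.371 × 10⁶ m)³) = 5513 kg/m³
d_R = 1.26 × 6371 km × (5513/2589)^(1/3)
    = 10330 km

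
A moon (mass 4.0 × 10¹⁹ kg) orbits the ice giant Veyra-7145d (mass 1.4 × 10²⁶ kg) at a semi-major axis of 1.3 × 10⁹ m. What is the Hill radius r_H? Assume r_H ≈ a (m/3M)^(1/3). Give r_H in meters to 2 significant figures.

r_H ≈ a (m/3M)^(1/3)
    = (1.3 × 10⁹) × (4.0 × 10¹⁹ / (3 × 1.4 × 10²⁶))^(1/3)
    = 5.9 × 10⁶ m

5.9 × 10⁶ m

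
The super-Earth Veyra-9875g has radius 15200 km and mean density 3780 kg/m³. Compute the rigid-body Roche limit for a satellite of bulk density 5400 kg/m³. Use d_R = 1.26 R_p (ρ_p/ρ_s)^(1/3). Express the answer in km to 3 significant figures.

17000 km

d_R = 1.26 × 15200 km × (3780/5400)^(1/3)
    = 17000 km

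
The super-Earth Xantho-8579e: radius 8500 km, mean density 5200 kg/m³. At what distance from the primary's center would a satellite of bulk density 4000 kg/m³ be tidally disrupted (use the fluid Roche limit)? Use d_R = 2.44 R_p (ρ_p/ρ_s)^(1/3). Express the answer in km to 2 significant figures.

23000 km

d_R = 2.44 × 8500 km × (5200/4000)^(1/3)
    = 23000 km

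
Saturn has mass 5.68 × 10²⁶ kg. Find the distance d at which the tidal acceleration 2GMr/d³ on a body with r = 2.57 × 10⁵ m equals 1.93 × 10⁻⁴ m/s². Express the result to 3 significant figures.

2GMr/d³ = a_tidal  ⇒  d = (2GMr / a_tidal)^(1/3)
d = (2 × 6.674×10⁻¹¹ × (5.68 × 10²⁶) × (2.57 × 10⁵) / (1.93 × 10⁻⁴))^(1/3)
  = 4.66 × 10⁸ m

4.66 × 10⁸ m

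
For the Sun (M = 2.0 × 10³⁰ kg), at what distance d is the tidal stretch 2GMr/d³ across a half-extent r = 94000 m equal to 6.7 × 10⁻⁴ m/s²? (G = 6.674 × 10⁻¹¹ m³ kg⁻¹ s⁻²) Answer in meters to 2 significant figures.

3.3 × 10⁹ m

2GMr/d³ = a_tidal  ⇒  d = (2GMr / a_tidal)^(1/3)
d = (2 × 6.674×10⁻¹¹ × (2.0 × 10³⁰) × (94000) / (6.7 × 10⁻⁴))^(1/3)
  = 3.3 × 10⁹ m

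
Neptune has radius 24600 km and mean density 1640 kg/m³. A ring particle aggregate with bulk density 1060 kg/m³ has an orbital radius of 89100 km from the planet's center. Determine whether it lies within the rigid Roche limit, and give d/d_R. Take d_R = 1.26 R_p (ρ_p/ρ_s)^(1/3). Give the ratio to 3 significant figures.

outside; d/d_R ≈ 2.49

d_R = 1.26 × (24600 km) × (1640/1060)^(1/3) = 35850 km
d/d_R = (89100) / (35850) = 2.49
Since d/d_R > 1, the body is outside the Roche limit.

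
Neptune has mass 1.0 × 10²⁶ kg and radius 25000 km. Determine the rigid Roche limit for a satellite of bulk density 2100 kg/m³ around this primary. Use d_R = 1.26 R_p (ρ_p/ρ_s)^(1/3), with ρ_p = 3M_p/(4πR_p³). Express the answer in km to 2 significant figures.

ρ_p = 3M_p/(4πR_p³) = 3 × (1.0 × 10²⁶) / (4π × (2.5 × 10⁷ m)³) = 1500 kg/m³
d_R = 1.26 × 25000 km × (1500/2100)^(1/3)
    = 28000 km

28000 km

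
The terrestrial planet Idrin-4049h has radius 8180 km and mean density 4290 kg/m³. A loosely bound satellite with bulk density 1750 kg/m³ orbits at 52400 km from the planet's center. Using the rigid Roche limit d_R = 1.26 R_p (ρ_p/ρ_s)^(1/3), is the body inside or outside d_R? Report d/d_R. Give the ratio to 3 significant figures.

d_R = 1.26 × (8180 km) × (4290/1750)^(1/3) = 13900 km
d/d_R = (52400) / (13900) = 3.77
Since d/d_R > 1, the body is outside the Roche limit.

outside; d/d_R ≈ 3.77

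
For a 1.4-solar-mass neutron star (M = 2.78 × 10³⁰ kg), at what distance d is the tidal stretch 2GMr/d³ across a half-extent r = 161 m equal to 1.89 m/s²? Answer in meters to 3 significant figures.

2GMr/d³ = a_tidal  ⇒  d = (2GMr / a_tidal)^(1/3)
d = (2 × 6.674×10⁻¹¹ × (2.78 × 10³⁰) × (161) / (1.89))^(1/3)
  = 3.16 × 10⁷ m

3.16 × 10⁷ m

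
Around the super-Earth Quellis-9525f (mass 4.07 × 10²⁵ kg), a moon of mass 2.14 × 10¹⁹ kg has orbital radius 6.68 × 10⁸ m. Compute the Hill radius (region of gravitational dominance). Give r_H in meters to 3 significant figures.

3.74 × 10⁶ m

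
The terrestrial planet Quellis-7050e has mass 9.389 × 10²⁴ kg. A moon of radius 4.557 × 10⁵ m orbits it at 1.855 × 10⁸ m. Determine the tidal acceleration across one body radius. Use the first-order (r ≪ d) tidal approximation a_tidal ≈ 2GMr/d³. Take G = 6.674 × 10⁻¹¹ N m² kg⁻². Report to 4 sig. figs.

8.947 × 10⁻⁵ m/s²

Differencing GM/(d−r)² and GM/d² to first order in r/d gives 2GMr/d³.
Δg = 2GMr/d³
   = 2 × (6.674 × 10⁻¹¹) × (9.389 × 10²⁴) × (4.557 × 10⁵) / (1.855 × 10⁸)³
   = 8.947 × 10⁻⁵ m/s²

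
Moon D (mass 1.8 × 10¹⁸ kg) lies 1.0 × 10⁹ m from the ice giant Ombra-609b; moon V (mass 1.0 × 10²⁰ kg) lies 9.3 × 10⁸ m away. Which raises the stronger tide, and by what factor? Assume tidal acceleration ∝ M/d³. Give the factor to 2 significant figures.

Moon V, by a factor of ≈ 69

Tidal stretch scales as M/d³; compute that for each body.
Moon D: (1.8 × 10¹⁸) / (1.0 × 10⁹)³ = 1.800 × 10⁻⁹
Moon V: (1.0 × 10²⁰) / (9.3 × 10⁸)³ = 1.243 × 10⁻⁷
Ratio (larger/smaller) = 69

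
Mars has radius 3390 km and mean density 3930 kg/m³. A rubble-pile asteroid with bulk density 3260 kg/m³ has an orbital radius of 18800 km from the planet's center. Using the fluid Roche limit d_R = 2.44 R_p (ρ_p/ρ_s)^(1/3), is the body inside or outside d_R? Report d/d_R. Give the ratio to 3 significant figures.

d_R = 2.44 × (3390 km) × (3930/3260)^(1/3) = 8803 km
d/d_R = (18800) / (8803) = 2.14
Since d/d_R > 1, the body is outside the Roche limit.

outside; d/d_R ≈ 2.14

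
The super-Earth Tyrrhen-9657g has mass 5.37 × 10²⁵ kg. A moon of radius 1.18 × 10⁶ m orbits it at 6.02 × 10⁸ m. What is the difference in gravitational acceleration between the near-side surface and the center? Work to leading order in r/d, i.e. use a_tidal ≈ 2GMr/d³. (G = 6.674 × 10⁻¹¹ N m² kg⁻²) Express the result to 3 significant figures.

Δg = 2GMr/d³
   = 2 × (6.674 × 10⁻¹¹) × (5.37 × 10²⁵) × (1.18 × 10⁶) / (6.02 × 10⁸)³
   = 3.88 × 10⁻⁵ m/s²

3.88 × 10⁻⁵ m/s²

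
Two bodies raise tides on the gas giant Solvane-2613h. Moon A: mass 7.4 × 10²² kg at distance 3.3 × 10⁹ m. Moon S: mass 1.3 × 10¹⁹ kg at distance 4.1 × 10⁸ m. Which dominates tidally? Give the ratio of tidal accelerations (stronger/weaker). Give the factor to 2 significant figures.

Moon A, by a factor of ≈ 11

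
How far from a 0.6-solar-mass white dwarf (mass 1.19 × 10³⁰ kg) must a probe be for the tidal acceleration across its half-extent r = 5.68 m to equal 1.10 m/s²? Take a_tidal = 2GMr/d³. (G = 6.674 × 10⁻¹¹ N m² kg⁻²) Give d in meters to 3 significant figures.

9.36 × 10⁶ m

2GMr/d³ = a_tidal  ⇒  d = (2GMr / a_tidal)^(1/3)
d = (2 × 6.674×10⁻¹¹ × (1.19 × 10³⁰) × (5.68) / (1.10))^(1/3)
  = 9.36 × 10⁶ m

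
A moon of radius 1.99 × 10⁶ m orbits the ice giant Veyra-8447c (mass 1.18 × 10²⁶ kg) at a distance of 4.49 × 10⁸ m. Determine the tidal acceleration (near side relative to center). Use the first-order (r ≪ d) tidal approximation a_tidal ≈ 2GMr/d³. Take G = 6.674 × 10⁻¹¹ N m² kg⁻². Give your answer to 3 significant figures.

a_tidal = 2GMr/d³
        = 2 × (6.674 × 10⁻¹¹) × (1.18 × 10²⁶) × (1.99 × 10⁶) / (4.49 × 10⁸)³
        = 3.46 × 10⁻⁴ m/s²

3.46 × 10⁻⁴ m/s²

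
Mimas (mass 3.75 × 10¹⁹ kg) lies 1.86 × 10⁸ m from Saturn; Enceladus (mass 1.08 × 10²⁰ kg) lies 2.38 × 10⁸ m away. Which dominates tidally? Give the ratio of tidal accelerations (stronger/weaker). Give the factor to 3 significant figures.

Tidal acceleration ∝ M/d³, so compare M/d³ for each.
Mimas: (3.75 × 10¹⁹) / (1.86 × 10⁸)³ = 5.828 × 10⁻⁶
Enceladus: (1.08 × 10²⁰) / (2.38 × 10⁸)³ = 8.011 × 10⁻⁶
Ratio (larger/smaller) = 1.37

Enceladus, by a factor of ≈ 1.37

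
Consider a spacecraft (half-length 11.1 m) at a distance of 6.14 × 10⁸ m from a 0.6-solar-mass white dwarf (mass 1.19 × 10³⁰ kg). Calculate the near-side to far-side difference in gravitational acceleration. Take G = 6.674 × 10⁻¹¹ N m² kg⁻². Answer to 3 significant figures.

Δa = 4GMr/d³
   = 4 × (6.674 × 10⁻¹¹) × (1.19 × 10³⁰) × (11.1) / (6.14 × 10⁸)³
   = 1.52 × 10⁻⁵ m/s²

1.52 × 10⁻⁵ m/s²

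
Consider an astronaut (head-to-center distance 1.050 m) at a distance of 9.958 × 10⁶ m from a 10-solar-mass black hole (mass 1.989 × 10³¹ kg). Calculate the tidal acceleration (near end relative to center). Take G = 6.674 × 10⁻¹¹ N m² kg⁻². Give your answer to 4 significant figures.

2.823 m/s²

a_tidal = 2GMr/d³
        = 2 × (6.674 × 10⁻¹¹) × (1.989 × 10³¹) × (1.050) / (9.958 × 10⁶)³
        = 2.823 m/s²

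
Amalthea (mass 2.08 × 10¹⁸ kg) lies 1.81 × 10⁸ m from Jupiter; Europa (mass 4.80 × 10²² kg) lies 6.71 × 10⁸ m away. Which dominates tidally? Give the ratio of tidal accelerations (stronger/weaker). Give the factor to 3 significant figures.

Europa, by a factor of ≈ 453

Tidal stretch scales as M/d³; compute that for each body.
Amalthea: (2.08 × 10¹⁸) / (1.81 × 10⁸)³ = 3.508 × 10⁻⁷
Europa: (4.80 × 10²²) / (6.71 × 10⁸)³ = 1.589 × 10⁻⁴
Ratio (larger/smaller) = 453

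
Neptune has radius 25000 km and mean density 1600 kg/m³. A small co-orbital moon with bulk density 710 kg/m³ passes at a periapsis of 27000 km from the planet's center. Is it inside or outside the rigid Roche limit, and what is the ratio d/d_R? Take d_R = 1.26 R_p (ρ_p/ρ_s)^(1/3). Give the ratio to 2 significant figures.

d_R = 1.26 × (25000 km) × (1600/710)^(1/3) = 41300 km
d/d_R = (27000) / (41300) = 0.65
Since d/d_R < 1, the body is inside the Roche limit.

inside; d/d_R ≈ 0.65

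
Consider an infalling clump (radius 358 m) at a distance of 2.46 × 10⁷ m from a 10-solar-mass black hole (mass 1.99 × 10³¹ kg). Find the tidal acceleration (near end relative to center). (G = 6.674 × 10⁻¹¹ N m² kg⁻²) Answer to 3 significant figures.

Δg = 2GMr/d³
   = 2 × (6.674 × 10⁻¹¹) × (1.99 × 10³¹) × (358) / (2.46 × 10⁷)³
   = 6.39 × 10¹ m/s²

6.39 × 10¹ m/s²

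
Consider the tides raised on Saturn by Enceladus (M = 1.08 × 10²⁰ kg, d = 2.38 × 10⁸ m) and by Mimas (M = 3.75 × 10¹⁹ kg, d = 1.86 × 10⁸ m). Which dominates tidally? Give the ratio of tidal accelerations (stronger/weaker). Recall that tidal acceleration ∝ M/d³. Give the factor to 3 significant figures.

Enceladus, by a factor of ≈ 1.37

The tide-raising term goes as M/d³ (the gradient of a 1/d² field).
Enceladus: (1.08 × 10²⁰) / (2.38 × 10⁸)³ = 8.011 × 10⁻⁶
Mimas: (3.75 × 10¹⁹) / (1.86 × 10⁸)³ = 5.828 × 10⁻⁶
Ratio (larger/smaller) = 1.37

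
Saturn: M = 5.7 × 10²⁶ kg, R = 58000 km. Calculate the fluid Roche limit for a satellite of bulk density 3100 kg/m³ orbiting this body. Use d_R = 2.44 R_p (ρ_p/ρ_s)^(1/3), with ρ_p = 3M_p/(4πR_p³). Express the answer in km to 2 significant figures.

86000 km

ρ_p = 3M_p/(4πR_p³) = 3 × (5.7 × 10²⁶) / (4π × (5.8 × 10⁷ m)³) = 700 kg/m³
d_R = 2.44 × 58000 km × (700/3100)^(1/3)
    = 86000 km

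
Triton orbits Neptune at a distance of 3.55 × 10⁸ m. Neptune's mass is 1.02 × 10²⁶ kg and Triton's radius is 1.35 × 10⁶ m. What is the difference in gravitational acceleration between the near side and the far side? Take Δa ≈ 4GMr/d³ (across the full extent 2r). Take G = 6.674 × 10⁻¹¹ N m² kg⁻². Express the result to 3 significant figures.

8.22 × 10⁻⁴ m/s²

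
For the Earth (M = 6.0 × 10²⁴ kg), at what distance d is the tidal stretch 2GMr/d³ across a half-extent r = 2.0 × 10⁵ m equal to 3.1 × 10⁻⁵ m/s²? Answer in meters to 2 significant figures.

2GMr/d³ = a_tidal  ⇒  d = (2GMr / a_tidal)^(1/3)
d = (2 × 6.674×10⁻¹¹ × (6.0 × 10²⁴) × (2.0 × 10⁵) / (3.1 × 10⁻⁵))^(1/3)
  = 1.7 × 10⁸ m

1.7 × 10⁸ m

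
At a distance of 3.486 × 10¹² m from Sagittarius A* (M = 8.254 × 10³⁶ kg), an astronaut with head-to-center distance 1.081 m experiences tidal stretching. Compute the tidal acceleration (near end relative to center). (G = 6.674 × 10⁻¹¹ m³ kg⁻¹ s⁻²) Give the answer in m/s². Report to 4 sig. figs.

Δa = 2GMr/d³
   = 2 × (6.674 × 10⁻¹¹) × (8.254 × 10³⁶) × (1.081) / (3.486 × 10¹²)³
   = 2.811 × 10⁻¹¹ m/s²

2.811 × 10⁻¹¹ m/s²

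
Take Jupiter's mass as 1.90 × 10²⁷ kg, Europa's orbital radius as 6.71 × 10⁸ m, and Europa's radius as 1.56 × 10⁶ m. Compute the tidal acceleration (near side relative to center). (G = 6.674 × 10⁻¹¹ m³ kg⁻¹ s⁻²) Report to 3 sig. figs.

1.31 × 10⁻³ m/s²

Δa = 2GMr/d³
   = 2 × (6.674 × 10⁻¹¹) × (1.90 × 10²⁷) × (1.56 × 10⁶) / (6.71 × 10⁸)³
   = 1.31 × 10⁻³ m/s²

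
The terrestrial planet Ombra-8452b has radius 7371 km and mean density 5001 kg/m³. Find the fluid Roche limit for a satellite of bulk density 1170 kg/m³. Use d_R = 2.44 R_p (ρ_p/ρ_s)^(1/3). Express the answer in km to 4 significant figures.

29190 km

d_R = 2.44 × 7371 km × (5001/1170)^(1/3)
    = 29190 km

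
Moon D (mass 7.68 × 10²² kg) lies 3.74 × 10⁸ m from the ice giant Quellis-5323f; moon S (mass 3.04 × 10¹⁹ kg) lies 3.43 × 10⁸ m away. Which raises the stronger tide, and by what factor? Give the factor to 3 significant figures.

The tide-raising term goes as M/d³ (the gradient of a 1/d² field).
Moon D: (7.68 × 10²²) / (3.74 × 10⁸)³ = 1.468 × 10⁻³
Moon S: (3.04 × 10¹⁹) / (3.43 × 10⁸)³ = 7.533 × 10⁻⁷
Ratio (larger/smaller) = 1950

Moon D, by a factor of ≈ 1950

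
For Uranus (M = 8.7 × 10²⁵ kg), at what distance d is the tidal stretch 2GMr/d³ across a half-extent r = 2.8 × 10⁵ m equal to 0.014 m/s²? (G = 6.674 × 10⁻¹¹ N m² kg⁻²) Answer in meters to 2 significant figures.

6.1 × 10⁷ m

2GMr/d³ = a_tidal  ⇒  d = (2GMr / a_tidal)^(1/3)
d = (2 × 6.674×10⁻¹¹ × (8.7 × 10²⁵) × (2.8 × 10⁵) / (0.014))^(1/3)
  = 6.1 × 10⁷ m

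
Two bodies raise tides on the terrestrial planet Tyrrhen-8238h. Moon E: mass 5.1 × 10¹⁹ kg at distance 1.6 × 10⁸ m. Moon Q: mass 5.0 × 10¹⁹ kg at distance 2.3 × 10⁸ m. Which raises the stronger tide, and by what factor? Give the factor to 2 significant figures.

Moon E, by a factor of ≈ 3.0

The tide-raising term goes as M/d³ (the gradient of a 1/d² field).
Moon E: (5.1 × 10¹⁹) / (1.6 × 10⁸)³ = 1.245 × 10⁻⁵
Moon Q: (5.0 × 10¹⁹) / (2.3 × 10⁸)³ = 4.109 × 10⁻⁶
Ratio (larger/smaller) = 3.0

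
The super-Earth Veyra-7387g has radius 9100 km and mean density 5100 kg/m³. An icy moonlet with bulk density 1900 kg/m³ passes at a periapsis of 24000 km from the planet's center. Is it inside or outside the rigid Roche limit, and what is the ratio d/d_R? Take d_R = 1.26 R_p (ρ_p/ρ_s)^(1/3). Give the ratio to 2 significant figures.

d_R = 1.26 × (9100 km) × (5100/1900)^(1/3) = 15930 km
d/d_R = (24000) / (15930) = 1.5
Since d/d_R > 1, the body is outside the Roche limit.

outside; d/d_R ≈ 1.5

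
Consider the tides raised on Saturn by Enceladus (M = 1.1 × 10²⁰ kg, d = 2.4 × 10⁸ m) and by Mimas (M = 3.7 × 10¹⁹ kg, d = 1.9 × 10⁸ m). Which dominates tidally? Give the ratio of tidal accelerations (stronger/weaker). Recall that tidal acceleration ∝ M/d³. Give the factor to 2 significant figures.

Enceladus, by a factor of ≈ 1.5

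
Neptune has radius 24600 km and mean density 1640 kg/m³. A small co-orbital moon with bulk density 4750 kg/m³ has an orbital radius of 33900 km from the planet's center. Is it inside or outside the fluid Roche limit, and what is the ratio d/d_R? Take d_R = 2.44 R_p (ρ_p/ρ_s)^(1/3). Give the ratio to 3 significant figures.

d_R = 2.44 × (24600 km) × (1640/4750)^(1/3) = 42110 km
d/d_R = (33900) / (42110) = 0.805
Since d/d_R < 1, the body is inside the Roche limit.

inside; d/d_R ≈ 0.805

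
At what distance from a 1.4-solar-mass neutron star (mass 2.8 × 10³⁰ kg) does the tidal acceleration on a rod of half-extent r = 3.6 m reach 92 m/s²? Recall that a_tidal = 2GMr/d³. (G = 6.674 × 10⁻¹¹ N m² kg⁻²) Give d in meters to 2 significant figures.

2GMr/d³ = a_tidal  ⇒  d = (2GMr / a_tidal)^(1/3)
d = (2 × 6.674×10⁻¹¹ × (2.8 × 10³⁰) × (3.6) / (92))^(1/3)
  = 2.4 × 10⁶ m

2.4 × 10⁶ m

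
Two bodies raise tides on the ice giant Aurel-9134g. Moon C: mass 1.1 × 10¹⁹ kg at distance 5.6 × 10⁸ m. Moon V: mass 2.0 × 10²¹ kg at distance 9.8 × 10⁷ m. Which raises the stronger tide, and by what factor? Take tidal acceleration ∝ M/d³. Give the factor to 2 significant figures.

Moon V, by a factor of ≈ 34000

Tidal acceleration ∝ M/d³, so compare M/d³ for each.
Moon C: (1.1 × 10¹⁹) / (5.6 × 10⁸)³ = 6.264 × 10⁻⁸
Moon V: (2.0 × 10²¹) / (9.8 × 10⁷)³ = 2.125 × 10⁻³
Ratio (larger/smaller) = 34000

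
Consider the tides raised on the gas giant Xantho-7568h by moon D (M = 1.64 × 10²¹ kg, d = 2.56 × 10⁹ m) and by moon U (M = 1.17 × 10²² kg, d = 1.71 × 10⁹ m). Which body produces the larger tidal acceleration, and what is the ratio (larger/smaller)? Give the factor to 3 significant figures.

Tidal stretch scales as M/d³; compute that for each body.
Moon D: (1.64 × 10²¹) / (2.56 × 10⁹)³ = 9.775 × 10⁻⁸
Moon U: (1.17 × 10²²) / (1.71 × 10⁹)³ = 2.340 × 10⁻⁶
Ratio (larger/smaller) = 23.9

Moon U, by a factor of ≈ 23.9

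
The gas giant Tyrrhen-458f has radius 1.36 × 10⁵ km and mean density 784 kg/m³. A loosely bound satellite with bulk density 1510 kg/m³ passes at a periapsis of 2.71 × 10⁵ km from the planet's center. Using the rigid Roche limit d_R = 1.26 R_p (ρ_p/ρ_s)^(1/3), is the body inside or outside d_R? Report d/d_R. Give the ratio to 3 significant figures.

outside; d/d_R ≈ 1.97

d_R = 1.26 × (1.36 × 10⁵ km) × (784/1510)^(1/3) = 1.377 × 10⁵ km
d/d_R = (2.71 × 10⁵) / (1.377 × 10⁵) = 1.97
Since d/d_R > 1, the body is outside the Roche limit.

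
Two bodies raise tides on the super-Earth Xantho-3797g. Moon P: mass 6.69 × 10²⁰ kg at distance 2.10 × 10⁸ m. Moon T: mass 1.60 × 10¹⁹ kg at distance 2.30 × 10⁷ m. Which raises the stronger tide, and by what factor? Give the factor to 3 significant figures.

Tidal acceleration ∝ M/d³, so compare M/d³ for each.
Moon P: (6.69 × 10²⁰) / (2.10 × 10⁸)³ = 7.224 × 10⁻⁵
Moon T: (1.60 × 10¹⁹) / (2.30 × 10⁷)³ = 1.315 × 10⁻³
Ratio (larger/smaller) = 18.2

Moon T, by a factor of ≈ 18.2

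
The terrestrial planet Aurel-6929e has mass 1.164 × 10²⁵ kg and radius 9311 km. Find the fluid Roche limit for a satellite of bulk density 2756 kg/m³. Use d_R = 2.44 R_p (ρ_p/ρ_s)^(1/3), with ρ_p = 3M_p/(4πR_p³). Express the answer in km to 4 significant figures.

24470 km

ρ_p = 3M_p/(4πR_p³) = 3 × (1.164 × 10²⁵) / (4π × (9.311 × 10⁶ m)³) = 3443 kg/m³
d_R = 2.44 × 9311 km × (3443/2756)^(1/3)
    = 24470 km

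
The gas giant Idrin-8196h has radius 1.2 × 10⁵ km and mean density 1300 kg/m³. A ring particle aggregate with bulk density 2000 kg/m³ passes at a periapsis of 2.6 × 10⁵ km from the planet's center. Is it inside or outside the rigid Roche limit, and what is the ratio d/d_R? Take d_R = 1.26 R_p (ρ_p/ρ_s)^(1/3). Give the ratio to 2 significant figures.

outside; d/d_R ≈ 2.0

d_R = 1.26 × (1.2 × 10⁵ km) × (1300/2000)^(1/3) = 1.310 × 10⁵ km
d/d_R = (2.6 × 10⁵) / (1.310 × 10⁵) = 2.0
Since d/d_R > 1, the body is outside the Roche limit.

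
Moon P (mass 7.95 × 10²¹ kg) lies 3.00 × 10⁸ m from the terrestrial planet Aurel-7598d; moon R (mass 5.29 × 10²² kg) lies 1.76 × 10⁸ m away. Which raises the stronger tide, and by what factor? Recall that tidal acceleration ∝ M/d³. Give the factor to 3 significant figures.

Moon R, by a factor of ≈ 33.0

The tide-raising term goes as M/d³ (the gradient of a 1/d² field).
Moon P: (7.95 × 10²¹) / (3.00 × 10⁸)³ = 2.944 × 10⁻⁴
Moon R: (5.29 × 10²²) / (1.76 × 10⁸)³ = 9.703 × 10⁻³
Ratio (larger/smaller) = 33.0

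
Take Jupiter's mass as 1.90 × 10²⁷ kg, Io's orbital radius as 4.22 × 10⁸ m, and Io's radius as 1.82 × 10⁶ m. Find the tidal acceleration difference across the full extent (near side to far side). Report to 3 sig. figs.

The field gradient is 2GM/d³; across the full diameter 2r the difference is 4GMr/d³.
Δa = 4GMr/d³
   = 4 × (6.674 × 10⁻¹¹) × (1.90 × 10²⁷) × (1.82 × 10⁶) / (4.22 × 10⁸)³
   = 1.23 × 10⁻² m/s²

1.23 × 10⁻² m/s²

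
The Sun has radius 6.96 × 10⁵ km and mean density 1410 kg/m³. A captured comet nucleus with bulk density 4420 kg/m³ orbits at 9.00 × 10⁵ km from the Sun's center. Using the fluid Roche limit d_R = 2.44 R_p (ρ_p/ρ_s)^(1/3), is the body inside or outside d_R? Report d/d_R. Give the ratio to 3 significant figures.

inside; d/d_R ≈ 0.776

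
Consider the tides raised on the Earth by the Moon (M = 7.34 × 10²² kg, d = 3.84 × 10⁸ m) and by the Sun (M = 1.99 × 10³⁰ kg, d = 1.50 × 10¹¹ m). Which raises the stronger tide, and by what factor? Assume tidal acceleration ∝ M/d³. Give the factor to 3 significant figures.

The tide-raising term goes as M/d³ (the gradient of a 1/d² field).
The Moon: (7.34 × 10²²) / (3.84 × 10⁸)³ = 1.296 × 10⁻³
The Sun: (1.99 × 10³⁰) / (1.50 × 10¹¹)³ = 5.896 × 10⁻⁴
Ratio (larger/smaller) = 2.20

The Moon, by a factor of ≈ 2.20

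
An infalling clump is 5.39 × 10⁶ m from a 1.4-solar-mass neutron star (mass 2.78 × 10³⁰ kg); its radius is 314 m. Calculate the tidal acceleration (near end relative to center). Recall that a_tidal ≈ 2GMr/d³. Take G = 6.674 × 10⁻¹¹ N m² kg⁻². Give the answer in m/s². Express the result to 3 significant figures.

a_tidal = 2GMr/d³
        = 2 × (6.674 × 10⁻¹¹) × (2.78 × 10³⁰) × (314) / (5.39 × 10⁶)³
        = 7.44 × 10² m/s²

7.44 × 10² m/s²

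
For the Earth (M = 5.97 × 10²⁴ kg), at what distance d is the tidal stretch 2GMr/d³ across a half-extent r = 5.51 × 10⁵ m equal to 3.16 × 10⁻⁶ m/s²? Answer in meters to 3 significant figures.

5.18 × 10⁸ m

2GMr/d³ = a_tidal  ⇒  d = (2GMr / a_tidal)^(1/3)
d = (2 × 6.674×10⁻¹¹ × (5.97 × 10²⁴) × (5.51 × 10⁵) / (3.16 × 10⁻⁶))^(1/3)
  = 5.18 × 10⁸ m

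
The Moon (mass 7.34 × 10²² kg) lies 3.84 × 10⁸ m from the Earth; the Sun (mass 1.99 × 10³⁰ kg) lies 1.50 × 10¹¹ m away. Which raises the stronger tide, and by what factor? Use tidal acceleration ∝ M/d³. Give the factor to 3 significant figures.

The Moon, by a factor of ≈ 2.20

Tidal stretch scales as M/d³; compute that for each body.
The Moon: (7.34 × 10²²) / (3.84 × 10⁸)³ = 1.296 × 10⁻³
The Sun: (1.99 × 10³⁰) / (1.50 × 10¹¹)³ = 5.896 × 10⁻⁴
Ratio (larger/smaller) = 2.20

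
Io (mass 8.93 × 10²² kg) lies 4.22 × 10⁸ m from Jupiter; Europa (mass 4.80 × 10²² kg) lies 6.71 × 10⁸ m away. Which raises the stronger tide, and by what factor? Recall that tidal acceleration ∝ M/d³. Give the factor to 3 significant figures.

Io, by a factor of ≈ 7.48

Tidal stretch scales as M/d³; compute that for each body.
Io: (8.93 × 10²²) / (4.22 × 10⁸)³ = 1.188 × 10⁻³
Europa: (4.80 × 10²²) / (6.71 × 10⁸)³ = 1.589 × 10⁻⁴
Ratio (larger/smaller) = 7.48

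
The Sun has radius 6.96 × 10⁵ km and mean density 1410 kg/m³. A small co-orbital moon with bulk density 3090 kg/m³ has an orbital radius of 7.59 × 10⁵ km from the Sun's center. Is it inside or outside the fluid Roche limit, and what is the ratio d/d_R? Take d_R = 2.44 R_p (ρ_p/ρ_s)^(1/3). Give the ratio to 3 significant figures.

inside; d/d_R ≈ 0.581

d_R = 2.44 × (6.96 × 10⁵ km) × (1410/3090)^(1/3) = 1.307 × 10⁶ km
d/d_R = (7.59 × 10⁵) / (1.307 × 10⁶) = 0.581
Since d/d_R < 1, the body is inside the Roche limit.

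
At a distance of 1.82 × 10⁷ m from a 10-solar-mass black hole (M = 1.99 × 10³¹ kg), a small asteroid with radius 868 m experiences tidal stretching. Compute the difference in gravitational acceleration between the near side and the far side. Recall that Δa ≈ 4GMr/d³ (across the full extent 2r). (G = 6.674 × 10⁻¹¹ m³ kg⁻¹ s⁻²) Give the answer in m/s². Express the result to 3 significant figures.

7.65 × 10² m/s²

The field gradient is 2GM/d³; across the full diameter 2r the difference is 4GMr/d³.
Δa = 4GMr/d³
   = 4 × (6.674 × 10⁻¹¹) × (1.99 × 10³¹) × (868) / (1.82 × 10⁷)³
   = 7.65 × 10² m/s²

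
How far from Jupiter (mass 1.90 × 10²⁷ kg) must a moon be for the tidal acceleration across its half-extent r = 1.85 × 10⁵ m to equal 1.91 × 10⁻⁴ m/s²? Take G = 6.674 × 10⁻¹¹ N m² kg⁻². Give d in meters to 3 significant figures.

6.26 × 10⁸ m

2GMr/d³ = a_tidal  ⇒  d = (2GMr / a_tidal)^(1/3)
d = (2 × 6.674×10⁻¹¹ × (1.90 × 10²⁷) × (1.85 × 10⁵) / (1.91 × 10⁻⁴))^(1/3)
  = 6.26 × 10⁸ m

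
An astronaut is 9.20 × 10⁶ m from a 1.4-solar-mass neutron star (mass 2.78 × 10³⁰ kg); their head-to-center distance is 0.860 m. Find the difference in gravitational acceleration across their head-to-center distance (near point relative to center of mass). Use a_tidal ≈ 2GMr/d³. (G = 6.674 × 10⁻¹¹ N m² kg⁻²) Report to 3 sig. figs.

a_tidal = 2GMr/d³
        = 2 × (6.674 × 10⁻¹¹) × (2.78 × 10³⁰) × (0.860) / (9.20 × 10⁶)³
        = 4.10 × 10⁻¹ m/s²

4.10 × 10⁻¹ m/s²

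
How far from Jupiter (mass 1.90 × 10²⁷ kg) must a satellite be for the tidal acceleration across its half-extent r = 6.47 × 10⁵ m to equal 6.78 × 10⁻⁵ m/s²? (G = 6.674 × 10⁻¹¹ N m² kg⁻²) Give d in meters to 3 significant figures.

2GMr/d³ = a_tidal  ⇒  d = (2GMr / a_tidal)^(1/3)
d = (2 × 6.674×10⁻¹¹ × (1.90 × 10²⁷) × (6.47 × 10⁵) / (6.78 × 10⁻⁵))^(1/3)
  = 1.34 × 10⁹ m

1.34 × 10⁹ m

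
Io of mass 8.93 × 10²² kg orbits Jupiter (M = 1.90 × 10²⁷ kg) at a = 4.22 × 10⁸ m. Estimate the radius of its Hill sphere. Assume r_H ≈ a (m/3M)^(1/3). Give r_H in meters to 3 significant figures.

r_H ≈ a (m/3M)^(1/3)
    = (4.22 × 10⁸) × (8.93 × 10²² / (3 × 1.90 × 10²⁷))^(1/3)
    = 1.06 × 10⁷ m

1.06 × 10⁷ m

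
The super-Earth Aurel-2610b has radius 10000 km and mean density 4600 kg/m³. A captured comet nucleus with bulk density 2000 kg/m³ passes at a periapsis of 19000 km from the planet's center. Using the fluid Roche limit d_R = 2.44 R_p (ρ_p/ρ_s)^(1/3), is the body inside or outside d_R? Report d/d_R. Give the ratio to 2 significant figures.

inside; d/d_R ≈ 0.59

d_R = 2.44 × (10000 km) × (4600/2000)^(1/3) = 32210 km
d/d_R = (19000) / (32210) = 0.59
Since d/d_R < 1, the body is inside the Roche limit.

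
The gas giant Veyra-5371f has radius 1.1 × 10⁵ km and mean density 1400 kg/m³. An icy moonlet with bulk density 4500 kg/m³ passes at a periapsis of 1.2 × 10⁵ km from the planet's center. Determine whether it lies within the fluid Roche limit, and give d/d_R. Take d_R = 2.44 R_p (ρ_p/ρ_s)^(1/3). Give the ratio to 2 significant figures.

inside; d/d_R ≈ 0.66

d_R = 2.44 × (1.1 × 10⁵ km) × (1400/4500)^(1/3) = 1.819 × 10⁵ km
d/d_R = (1.2 × 10⁵) / (1.819 × 10⁵) = 0.66
Since d/d_R < 1, the body is inside the Roche limit.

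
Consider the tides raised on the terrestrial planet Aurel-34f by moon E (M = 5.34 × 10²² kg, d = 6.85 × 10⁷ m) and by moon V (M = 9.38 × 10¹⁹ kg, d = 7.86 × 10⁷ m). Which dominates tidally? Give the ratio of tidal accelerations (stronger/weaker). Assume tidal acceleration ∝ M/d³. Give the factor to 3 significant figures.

Tidal acceleration ∝ M/d³, so compare M/d³ for each.
Moon E: (5.34 × 10²²) / (6.85 × 10⁷)³ = 1.661 × 10⁻¹
Moon V: (9.38 × 10¹⁹) / (7.86 × 10⁷)³ = 1.932 × 10⁻⁴
Ratio (larger/smaller) = 860

Moon E, by a factor of ≈ 860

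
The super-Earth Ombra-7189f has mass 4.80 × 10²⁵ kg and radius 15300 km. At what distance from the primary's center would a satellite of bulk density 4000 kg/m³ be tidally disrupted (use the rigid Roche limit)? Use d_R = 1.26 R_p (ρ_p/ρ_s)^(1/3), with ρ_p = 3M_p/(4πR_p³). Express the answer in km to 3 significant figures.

17900 km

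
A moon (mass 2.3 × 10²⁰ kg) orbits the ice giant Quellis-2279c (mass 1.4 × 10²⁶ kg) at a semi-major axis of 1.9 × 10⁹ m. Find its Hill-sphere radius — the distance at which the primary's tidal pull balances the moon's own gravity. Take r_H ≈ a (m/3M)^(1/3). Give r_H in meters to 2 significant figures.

r_H ≈ a (m/3M)^(1/3)
    = (1.9 × 10⁹) × (2.3 × 10²⁰ / (3 × 1.4 × 10²⁶))^(1/3)
    = 1.6 × 10⁷ m

1.6 × 10⁷ m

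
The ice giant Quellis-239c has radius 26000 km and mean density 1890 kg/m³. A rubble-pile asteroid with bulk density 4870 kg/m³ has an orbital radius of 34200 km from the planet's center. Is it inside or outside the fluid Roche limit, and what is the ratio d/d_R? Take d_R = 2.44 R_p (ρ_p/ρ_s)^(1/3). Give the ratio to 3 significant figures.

d_R = 2.44 × (26000 km) × (1890/4870)^(1/3) = 46270 km
d/d_R = (34200) / (46270) = 0.739
Since d/d_R < 1, the body is inside the Roche limit.

inside; d/d_R ≈ 0.739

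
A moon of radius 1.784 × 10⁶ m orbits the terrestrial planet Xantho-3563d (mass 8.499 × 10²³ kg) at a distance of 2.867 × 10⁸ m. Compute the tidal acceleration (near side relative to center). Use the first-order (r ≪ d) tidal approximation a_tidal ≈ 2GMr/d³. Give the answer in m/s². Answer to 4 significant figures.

8.588 × 10⁻⁶ m/s²

The tidal stretch is the gradient of GM/d² times the body's extent r, hence the 1/d³ dependence.
Δa = 2GMr/d³
   = 2 × (6.674 × 10⁻¹¹) × (8.499 × 10²³) × (1.784 × 10⁶) / (2.867 × 10⁸)³
   = 8.588 × 10⁻⁶ m/s²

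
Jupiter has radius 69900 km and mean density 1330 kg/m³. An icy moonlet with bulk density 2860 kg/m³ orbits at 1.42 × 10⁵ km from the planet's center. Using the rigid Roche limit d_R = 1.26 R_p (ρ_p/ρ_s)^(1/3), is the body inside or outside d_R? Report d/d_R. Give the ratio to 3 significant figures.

d_R = 1.26 × (69900 km) × (1330/2860)^(1/3) = 68240 km
d/d_R = (1.42 × 10⁵) / (68240) = 2.08
Since d/d_R > 1, the body is outside the Roche limit.

outside; d/d_R ≈ 2.08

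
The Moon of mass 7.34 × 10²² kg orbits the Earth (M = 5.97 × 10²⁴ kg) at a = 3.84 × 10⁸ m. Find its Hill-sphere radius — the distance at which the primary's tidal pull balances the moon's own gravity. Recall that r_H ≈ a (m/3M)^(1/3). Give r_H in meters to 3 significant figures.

6.15 × 10⁷ m

r_H ≈ a (m/3M)^(1/3)
    = (3.84 × 10⁸) × (7.34 × 10²² / (3 × 5.97 × 10²⁴))^(1/3)
    = 6.15 × 10⁷ m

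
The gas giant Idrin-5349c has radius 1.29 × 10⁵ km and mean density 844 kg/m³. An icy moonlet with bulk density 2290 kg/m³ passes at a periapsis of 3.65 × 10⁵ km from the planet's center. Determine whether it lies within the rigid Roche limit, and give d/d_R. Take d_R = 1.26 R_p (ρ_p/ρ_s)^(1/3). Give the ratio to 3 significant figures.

outside; d/d_R ≈ 3.13

d_R = 1.26 × (1.29 × 10⁵ km) × (844/2290)^(1/3) = 1.165 × 10⁵ km
d/d_R = (3.65 × 10⁵) / (1.165 × 10⁵) = 3.13
Since d/d_R > 1, the body is outside the Roche limit.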